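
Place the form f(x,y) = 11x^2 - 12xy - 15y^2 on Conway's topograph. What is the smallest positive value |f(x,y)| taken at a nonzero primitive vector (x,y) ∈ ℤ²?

descent: ρ → (-15,12,11)  [lands on river]
river: ρ → (11,10,-16)
river: ρ → (-16,22,5)
river: ρ → (5,28,-1)
river: ρ → (-1,28,5)
river: ρ → (5,22,-16)
river: ρ → (-16,10,11)
river: ρ → (11,12,-15)
river: ρ → (-15,18,8)
river: ρ → (8,14,-19)
river: ρ → (-19,24,3)
river: ρ → (3,24,-19)
river: ρ → (-19,14,8)
river: ρ → (8,18,-15)
closes: descent 1, river 14
min |a| on river = 1

1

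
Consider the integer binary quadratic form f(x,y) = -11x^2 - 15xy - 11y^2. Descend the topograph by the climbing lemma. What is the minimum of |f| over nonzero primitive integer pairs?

translate: b→-7 (≡15 mod 22), so (11,15,11)→(11,-7,7)
flip: (11,-7,7)→(7,7,11)
reduced (well bottom): (7,7,11) with a≤c, −a<b≤a
well minimum |f| = |-7| = 7 (negative-definite)

7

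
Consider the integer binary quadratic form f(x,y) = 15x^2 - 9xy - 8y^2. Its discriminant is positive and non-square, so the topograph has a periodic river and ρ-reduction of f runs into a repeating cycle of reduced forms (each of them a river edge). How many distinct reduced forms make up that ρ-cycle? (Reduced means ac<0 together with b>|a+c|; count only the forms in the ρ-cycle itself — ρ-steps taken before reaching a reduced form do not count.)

D = 561, ⌊√D⌋ = 23
descent: ρ → (-8,9,15)  [lands on river]
river: ρ → (15,21,-2)
river: ρ → (-2,23,4)
river: ρ → (4,17,-17)
river: ρ → (-17,17,4)
river: ρ → (4,23,-2)
river: ρ → (-2,21,15)
river: ρ → (15,9,-8)
river: ρ → (-8,23,1)
river: ρ → (1,23,-8)
ρ-cycle length = 10 (tail of 1 descent step not counted)

10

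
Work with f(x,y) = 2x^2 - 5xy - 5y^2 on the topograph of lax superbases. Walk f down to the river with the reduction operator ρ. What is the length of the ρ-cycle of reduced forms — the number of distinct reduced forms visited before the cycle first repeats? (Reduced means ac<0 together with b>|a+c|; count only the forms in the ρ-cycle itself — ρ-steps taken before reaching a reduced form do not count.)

D = 65, ⌊√D⌋ = 8
descent: ρ → (-5,5,2)  [lands on river]
river: ρ → (2,7,-2)
river: ρ → (-2,5,5)
river: ρ → (5,5,-2)
river: ρ → (-2,7,2)
river: ρ → (2,5,-5)
ρ-cycle length = 6 (tail of 1 descent step not counted)

6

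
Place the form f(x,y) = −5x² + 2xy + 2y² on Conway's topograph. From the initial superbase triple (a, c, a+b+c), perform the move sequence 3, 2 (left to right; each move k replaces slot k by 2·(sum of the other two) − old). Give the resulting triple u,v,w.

start (-5,2,-1) = (f(1,0),f(0,1),f(1,1))
replace slot 3: 2·((-5)+2) − (-1) = -5 → (-5,2,-5)
replace slot 2: 2·((-5)+(-5)) − 2 = -22 → (-5,-22,-5)

-5,-22,-5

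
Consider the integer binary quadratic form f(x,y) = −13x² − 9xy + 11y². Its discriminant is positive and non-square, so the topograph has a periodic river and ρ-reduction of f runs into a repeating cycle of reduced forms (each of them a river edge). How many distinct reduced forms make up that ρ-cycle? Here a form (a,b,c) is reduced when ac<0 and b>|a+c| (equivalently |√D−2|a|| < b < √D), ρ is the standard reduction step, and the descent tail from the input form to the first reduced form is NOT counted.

D = 653, ⌊√D⌋ = 25
descent: ρ → (11,9,-13)  [lands on river]
river: ρ → (-13,17,7)
river: ρ → (7,25,-1)
river: ρ → (-1,25,7)
river: ρ → (7,17,-13)
river: ρ → (-13,9,11)
river: ρ → (11,13,-11)
river: ρ → (-11,9,13)
river: ρ → (13,17,-7)
river: ρ → (-7,25,1)
river: ρ → (1,25,-7)
river: ρ → (-7,17,13)
river: ρ → (13,9,-11)
river: ρ → (-11,13,11)
ρ-cycle length = 14 (tail of 1 descent step not counted)

14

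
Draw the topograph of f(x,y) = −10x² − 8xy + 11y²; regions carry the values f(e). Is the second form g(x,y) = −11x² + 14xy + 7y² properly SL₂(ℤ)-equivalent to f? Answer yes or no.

D₁ = 504, D₂ = 504
river cycle of f (length 10): (11, 8, -10), (-10, 12, 9), (9, 6, -13), (-13, 20, 2), (2, 20, -13), (-13, 6, 9), (9, 12, -10), (-10, 8, 11), (11, 14, -7), (-7, 14, 11)
river cycle of g (length 10): (7, 14, -11), (-11, 8, 10), (10, 12, -9), (-9, 6, 13), (13, 20, -2), (-2, 20, 13), (13, 6, -9), (-9, 12, 10), (10, 8, -11), (-11, 14, 7)
cycles differ ⇒ inequivalent

no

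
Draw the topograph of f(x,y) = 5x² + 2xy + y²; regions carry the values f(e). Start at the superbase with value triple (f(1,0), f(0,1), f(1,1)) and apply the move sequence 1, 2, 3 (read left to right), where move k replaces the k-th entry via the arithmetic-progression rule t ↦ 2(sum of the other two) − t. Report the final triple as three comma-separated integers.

start (5,1,8) = (f(1,0),f(0,1),f(1,1))
replace slot 1: 2·(1+8) − 5 = 13 → (13,1,8)
replace slot 2: 2·(13+8) − 1 = 41 → (13,41,8)
replace slot 3: 2·(13+41) − 8 = 100 → (13,41,100)

13,41,100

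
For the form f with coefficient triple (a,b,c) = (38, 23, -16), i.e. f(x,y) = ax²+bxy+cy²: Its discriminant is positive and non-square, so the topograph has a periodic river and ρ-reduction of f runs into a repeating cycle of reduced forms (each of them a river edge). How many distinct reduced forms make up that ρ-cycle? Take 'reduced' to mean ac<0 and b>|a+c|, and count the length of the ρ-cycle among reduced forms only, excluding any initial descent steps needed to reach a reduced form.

D = 2961, ⌊√D⌋ = 54
river: ρ → (-16,41,20)
river: ρ → (20,39,-18)
river: ρ → (-18,33,26)
river: ρ → (26,19,-25)
river: ρ → (-25,31,20)
river: ρ → (20,49,-7)
river: ρ → (-7,49,20)
river: ρ → (20,31,-25)
river: ρ → (-25,19,26)
river: ρ → (26,33,-18)
river: ρ → (-18,39,20)
river: ρ → (20,41,-16)
river: ρ → (-16,23,38)
river: ρ → (38,53,-1)
river: ρ → (-1,53,38)
river: ρ → (38,23,-16)
ρ-cycle length = 16 (tail of 0 descent steps not counted)

16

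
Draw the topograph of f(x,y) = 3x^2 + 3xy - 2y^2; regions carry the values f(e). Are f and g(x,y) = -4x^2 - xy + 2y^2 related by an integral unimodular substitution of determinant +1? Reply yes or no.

D₁ = 33, D₂ = 33
river cycle of f (length 4): (-2, 5, 1), (1, 5, -2), (-2, 3, 3), (3, 3, -2)
river cycle of g (length 4): (2, 5, -1), (-1, 5, 2), (2, 3, -3), (-3, 3, 2)
cycles differ ⇒ inequivalent

no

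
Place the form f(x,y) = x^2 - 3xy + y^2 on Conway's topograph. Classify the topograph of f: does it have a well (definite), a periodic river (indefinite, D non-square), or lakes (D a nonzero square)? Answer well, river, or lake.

D = b²−4ac = (-3)² − 4·1·1 = 5
D > 0 non-square ⇒ indefinite ⇒ periodic river

river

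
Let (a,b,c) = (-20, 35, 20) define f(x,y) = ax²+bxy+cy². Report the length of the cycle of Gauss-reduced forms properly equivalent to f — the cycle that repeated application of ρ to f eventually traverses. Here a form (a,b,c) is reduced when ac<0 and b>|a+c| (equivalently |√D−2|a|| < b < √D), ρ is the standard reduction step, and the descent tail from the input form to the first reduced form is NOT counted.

D = 2825, ⌊√D⌋ = 53
river: ρ → (20,45,-10)
river: ρ → (-10,35,40)
river: ρ → (40,45,-5)
river: ρ → (-5,45,40)
river: ρ → (40,35,-10)
river: ρ → (-10,45,20)
river: ρ → (20,35,-20)
river: ρ → (-20,45,10)
river: ρ → (10,35,-40)
river: ρ → (-40,45,5)
river: ρ → (5,45,-40)
river: ρ → (-40,35,10)
river: ρ → (10,45,-20)
river: ρ → (-20,35,20)
ρ-cycle length = 14 (tail of 0 descent steps not counted)

14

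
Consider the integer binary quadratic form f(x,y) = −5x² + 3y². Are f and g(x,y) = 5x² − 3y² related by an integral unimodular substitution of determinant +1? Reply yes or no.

D₁ = 60, D₂ = 60
river cycle of f (length 2): (3, 6, -2), (-2, 6, 3)
river cycle of g (length 2): (-3, 6, 2), (2, 6, -3)
cycles differ ⇒ inequivalent

no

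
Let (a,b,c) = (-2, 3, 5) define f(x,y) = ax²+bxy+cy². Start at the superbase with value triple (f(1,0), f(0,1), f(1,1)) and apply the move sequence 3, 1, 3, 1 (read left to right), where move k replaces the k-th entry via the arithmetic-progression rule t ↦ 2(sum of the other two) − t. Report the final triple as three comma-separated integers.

start (-2,5,6) = (f(1,0),f(0,1),f(1,1))
replace slot 3: 2·((-2)+5) − 6 = 0 → (-2,5,0)
replace slot 1: 2·(5+0) − (-2) = 12 → (12,5,0)
replace slot 3: 2·(12+5) − 0 = 34 → (12,5,34)
replace slot 1: 2·(5+34) − 12 = 66 → (66,5,34)

66,5,34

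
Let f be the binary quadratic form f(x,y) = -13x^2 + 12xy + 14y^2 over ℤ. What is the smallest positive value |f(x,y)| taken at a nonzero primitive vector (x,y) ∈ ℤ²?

river: ρ → (14,16,-11)
river: ρ → (-11,28,2)
river: ρ → (2,28,-11)
river: ρ → (-11,16,14)
river: ρ → (14,12,-13)
river: ρ → (-13,14,13)
river: ρ → (13,12,-14)
river: ρ → (-14,16,11)
river: ρ → (11,28,-2)
river: ρ → (-2,28,11)
river: ρ → (11,16,-14)
river: ρ → (-14,12,13)
river: ρ → (13,14,-13)
river: ρ → (-13,12,14)
closes: descent 0, river 14
min |a| on river = 2

2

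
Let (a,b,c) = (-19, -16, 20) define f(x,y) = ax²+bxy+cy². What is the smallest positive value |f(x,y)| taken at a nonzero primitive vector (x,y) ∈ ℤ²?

descent: ρ → (20,16,-19)  [lands on river]
river: ρ → (-19,22,17)
river: ρ → (17,12,-24)
river: ρ → (-24,36,5)
river: ρ → (5,34,-31)
river: ρ → (-31,28,8)
river: ρ → (8,36,-15)
river: ρ → (-15,24,20)
closes: descent 1, river 8
min |a| on river = 5

5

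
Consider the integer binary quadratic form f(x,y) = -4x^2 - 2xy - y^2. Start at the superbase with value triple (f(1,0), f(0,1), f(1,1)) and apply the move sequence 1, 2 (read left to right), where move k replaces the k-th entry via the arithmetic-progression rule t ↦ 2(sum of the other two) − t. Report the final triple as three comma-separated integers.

start (-4,-1,-7) = (f(1,0),f(0,1),f(1,1))
replace slot 1: 2·((-1)+(-7)) − (-4) = -12 → (-12,-1,-7)
replace slot 2: 2·((-12)+(-7)) − (-1) = -37 → (-12,-37,-7)

-12,-37,-7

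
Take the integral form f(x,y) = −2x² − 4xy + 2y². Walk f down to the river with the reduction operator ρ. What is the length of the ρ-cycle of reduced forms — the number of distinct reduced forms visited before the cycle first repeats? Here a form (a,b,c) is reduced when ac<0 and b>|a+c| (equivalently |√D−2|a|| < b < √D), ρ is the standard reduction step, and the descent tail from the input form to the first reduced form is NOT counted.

D = 32, ⌊√D⌋ = 5
descent: ρ → (2,4,-2)  [lands on river]
river: ρ → (-2,4,2)
ρ-cycle length = 2 (tail of 1 descent step not counted)

2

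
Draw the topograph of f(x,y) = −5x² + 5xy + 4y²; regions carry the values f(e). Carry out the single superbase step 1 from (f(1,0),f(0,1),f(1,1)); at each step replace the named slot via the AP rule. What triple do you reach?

start (-5,4,4) = (f(1,0),f(0,1),f(1,1))
replace slot 1: 2·(4+4) − (-5) = 21 → (21,4,4)

21,4,4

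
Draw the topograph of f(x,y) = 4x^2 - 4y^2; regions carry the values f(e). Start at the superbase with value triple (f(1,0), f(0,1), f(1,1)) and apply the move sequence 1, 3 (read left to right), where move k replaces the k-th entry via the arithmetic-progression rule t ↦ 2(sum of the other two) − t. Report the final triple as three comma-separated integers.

start (4,-4,0) = (f(1,0),f(0,1),f(1,1))
replace slot 1: 2·((-4)+0) − 4 = -12 → (-12,-4,0)
replace slot 3: 2·((-12)+(-4)) − 0 = -32 → (-12,-4,-32)

-12,-4,-32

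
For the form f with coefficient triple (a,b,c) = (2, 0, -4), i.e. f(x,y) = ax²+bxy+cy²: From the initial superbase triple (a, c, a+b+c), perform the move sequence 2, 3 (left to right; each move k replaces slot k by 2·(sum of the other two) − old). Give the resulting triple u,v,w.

start (2,-4,-2) = (f(1,0),f(0,1),f(1,1))
replace slot 2: 2·(2+(-2)) − (-4) = 4 → (2,4,-2)
replace slot 3: 2·(2+4) − (-2) = 14 → (2,4,14)

2,4,14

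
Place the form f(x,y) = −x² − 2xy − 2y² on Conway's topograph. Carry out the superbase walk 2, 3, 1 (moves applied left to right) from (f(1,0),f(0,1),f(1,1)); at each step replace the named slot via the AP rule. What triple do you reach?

start (-1,-2,-5) = (f(1,0),f(0,1),f(1,1))
replace slot 2: 2·((-1)+(-5)) − (-2) = -10 → (-1,-10,-5)
replace slot 3: 2·((-1)+(-10)) − (-5) = -17 → (-1,-10,-17)
replace slot 1: 2·((-10)+(-17)) − (-1) = -53 → (-53,-10,-17)

-53,-10,-17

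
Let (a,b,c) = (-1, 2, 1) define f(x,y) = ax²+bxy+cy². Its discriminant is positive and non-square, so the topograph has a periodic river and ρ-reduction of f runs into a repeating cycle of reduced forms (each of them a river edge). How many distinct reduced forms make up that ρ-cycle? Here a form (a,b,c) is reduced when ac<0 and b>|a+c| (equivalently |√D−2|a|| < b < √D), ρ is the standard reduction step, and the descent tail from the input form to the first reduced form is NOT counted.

D = 8, ⌊√D⌋ = 2
river: ρ → (1,2,-1)
river: ρ → (-1,2,1)
ρ-cycle length = 2 (tail of 0 descent steps not counted)

2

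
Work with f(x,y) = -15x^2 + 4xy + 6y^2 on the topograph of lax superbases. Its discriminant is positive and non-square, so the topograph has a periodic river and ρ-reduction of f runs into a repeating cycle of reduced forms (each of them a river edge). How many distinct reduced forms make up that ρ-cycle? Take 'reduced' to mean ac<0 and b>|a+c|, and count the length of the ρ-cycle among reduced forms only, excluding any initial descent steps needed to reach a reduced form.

D = 376, ⌊√D⌋ = 19
descent: ρ → (6,8,-13)  [lands on river]
river: ρ → (-13,18,1)
river: ρ → (1,18,-13)
river: ρ → (-13,8,6)
river: ρ → (6,16,-5)
river: ρ → (-5,14,9)
river: ρ → (9,4,-10)
river: ρ → (-10,16,3)
river: ρ → (3,14,-15)
river: ρ → (-15,16,2)
river: ρ → (2,16,-15)
river: ρ → (-15,14,3)
river: ρ → (3,16,-10)
river: ρ → (-10,4,9)
river: ρ → (9,14,-5)
river: ρ → (-5,16,6)
ρ-cycle length = 16 (tail of 1 descent step not counted)

16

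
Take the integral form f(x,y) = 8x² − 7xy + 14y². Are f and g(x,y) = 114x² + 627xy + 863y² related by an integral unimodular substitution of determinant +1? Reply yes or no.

D₁ = -399, D₂ = -399
f: reduced (well bottom): (8,-7,14) with a≤c, −a<b≤a
g: translate: b→-57 (≡627 mod 228), so (114,627,863)→(114,-57,8)
g: flip: (114,-57,8)→(8,57,114)
g: translate: b→-7 (≡57 mod 16), so (8,57,114)→(8,-7,14)
g: reduced (well bottom): (8,-7,14) with a≤c, −a<b≤a
reduced forms (8, -7, 14) vs (8, -7, 14) ⇒ equivalent

yes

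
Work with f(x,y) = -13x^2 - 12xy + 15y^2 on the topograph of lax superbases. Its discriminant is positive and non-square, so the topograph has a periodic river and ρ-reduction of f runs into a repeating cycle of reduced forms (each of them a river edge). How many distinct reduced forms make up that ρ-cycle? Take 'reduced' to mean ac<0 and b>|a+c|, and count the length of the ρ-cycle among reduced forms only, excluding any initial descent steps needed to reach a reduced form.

D = 924, ⌊√D⌋ = 30
descent: ρ → (15,12,-13)  [lands on river]
river: ρ → (-13,14,14)
river: ρ → (14,14,-13)
river: ρ → (-13,12,15)
river: ρ → (15,18,-10)
river: ρ → (-10,22,11)
river: ρ → (11,22,-10)
river: ρ → (-10,18,15)
ρ-cycle length = 8 (tail of 1 descent step not counted)

8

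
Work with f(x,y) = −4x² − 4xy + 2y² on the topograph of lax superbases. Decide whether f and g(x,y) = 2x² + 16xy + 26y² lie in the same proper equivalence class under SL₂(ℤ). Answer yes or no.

D₁ = 48, D₂ = 48
river cycle of f (length 2): (2, 4, -4), (-4, 4, 2)
river cycle of g (length 2): (2, 4, -4), (-4, 4, 2)
cycles coincide ⇒ equivalent

yes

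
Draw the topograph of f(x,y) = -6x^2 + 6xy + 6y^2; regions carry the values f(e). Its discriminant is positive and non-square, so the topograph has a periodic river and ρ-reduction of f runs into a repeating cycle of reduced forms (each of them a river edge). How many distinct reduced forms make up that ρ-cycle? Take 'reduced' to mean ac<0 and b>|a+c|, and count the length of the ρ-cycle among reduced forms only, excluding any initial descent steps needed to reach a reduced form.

D = 180, ⌊√D⌋ = 13
river: ρ → (6,6,-6)
river: ρ → (-6,6,6)
ρ-cycle length = 2 (tail of 0 descent steps not counted)

2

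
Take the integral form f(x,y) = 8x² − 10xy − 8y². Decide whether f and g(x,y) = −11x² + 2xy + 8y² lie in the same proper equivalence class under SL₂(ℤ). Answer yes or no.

D₁ = 356, D₂ = 356
river cycle of f (length 14): (-8, 10, 8), (8, 6, -10), (-10, 14, 4), (4, 18, -2), (-2, 18, 4), (4, 14, -10), (-10, 6, 8), (8, 10, -8), (-8, 6, 10), (10, 14, -4), … (4 more)
river cycle of g (length 10): (8, 14, -5), (-5, 16, 5), (5, 14, -8), (-8, 18, 1), (1, 18, -8), (-8, 14, 5), (5, 16, -5), (-5, 14, 8), (8, 18, -1), (-1, 18, 8)
cycles differ ⇒ inequivalent

no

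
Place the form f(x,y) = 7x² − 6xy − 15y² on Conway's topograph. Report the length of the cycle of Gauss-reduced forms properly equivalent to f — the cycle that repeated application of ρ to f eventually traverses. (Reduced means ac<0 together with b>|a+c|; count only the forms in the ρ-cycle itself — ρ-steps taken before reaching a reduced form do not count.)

D = 456, ⌊√D⌋ = 21
descent: ρ → (-15,6,7)
descent: ρ → (7,8,-14)  [lands on river]
river: ρ → (-14,20,1)
river: ρ → (1,20,-14)
river: ρ → (-14,8,7)
river: ρ → (7,20,-2)
river: ρ → (-2,20,7)
ρ-cycle length = 6 (tail of 2 descent steps not counted)

6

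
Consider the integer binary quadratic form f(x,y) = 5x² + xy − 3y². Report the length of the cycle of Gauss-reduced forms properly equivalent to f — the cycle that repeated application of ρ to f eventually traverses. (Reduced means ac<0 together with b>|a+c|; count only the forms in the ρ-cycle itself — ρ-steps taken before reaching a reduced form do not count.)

D = 61, ⌊√D⌋ = 7
descent: ρ → (-3,5,3)  [lands on river]
river: ρ → (3,7,-1)
river: ρ → (-1,7,3)
river: ρ → (3,5,-3)
river: ρ → (-3,7,1)
river: ρ → (1,7,-3)
ρ-cycle length = 6 (tail of 1 descent step not counted)

6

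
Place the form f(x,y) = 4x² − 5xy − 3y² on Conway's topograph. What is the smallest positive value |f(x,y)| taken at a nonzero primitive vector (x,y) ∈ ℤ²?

descent: ρ → (-3,5,4)  [lands on river]
river: ρ → (4,3,-4)
river: ρ → (-4,5,3)
river: ρ → (3,7,-2)
river: ρ → (-2,5,6)
river: ρ → (6,7,-1)
river: ρ → (-1,7,6)
river: ρ → (6,5,-2)
river: ρ → (-2,7,3)
river: ρ → (3,5,-4)
river: ρ → (-4,3,4)
river: ρ → (4,5,-3)
river: ρ → (-3,7,2)
river: ρ → (2,5,-6)
river: ρ → (-6,7,1)
river: ρ → (1,7,-6)
river: ρ → (-6,5,2)
river: ρ → (2,7,-3)
closes: descent 1, river 18
min |a| on river = 1

1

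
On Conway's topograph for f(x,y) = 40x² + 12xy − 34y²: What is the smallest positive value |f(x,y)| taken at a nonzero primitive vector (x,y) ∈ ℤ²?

river: ρ → (-34,56,18)
river: ρ → (18,52,-40)
river: ρ → (-40,28,30)
river: ρ → (30,32,-38)
river: ρ → (-38,44,24)
river: ρ → (24,52,-30)
river: ρ → (-30,68,8)
river: ρ → (8,60,-62)
river: ρ → (-62,64,6)
river: ρ → (6,68,-40)
river: ρ → (-40,12,34)
river: ρ → (34,56,-18)
river: ρ → (-18,52,40)
river: ρ → (40,28,-30)
river: ρ → (-30,32,38)
river: ρ → (38,44,-24)
river: ρ → (-24,52,30)
river: ρ → (30,68,-8)
river: ρ → (-8,60,62)
river: ρ → (62,64,-6)
river: ρ → (-6,68,40)
river: ρ → (40,12,-34)
closes: descent 0, river 22
min |a| on river = 6

6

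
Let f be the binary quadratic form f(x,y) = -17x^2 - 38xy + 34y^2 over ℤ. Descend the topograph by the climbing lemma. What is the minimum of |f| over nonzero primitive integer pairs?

descent: ρ → (34,38,-17)  [lands on river]
river: ρ → (-17,30,42)
river: ρ → (42,54,-5)
river: ρ → (-5,56,31)
river: ρ → (31,6,-30)
river: ρ → (-30,54,7)
river: ρ → (7,58,-14)
river: ρ → (-14,54,15)
river: ρ → (15,36,-41)
river: ρ → (-41,46,10)
river: ρ → (10,54,-21)
river: ρ → (-21,30,34)
closes: descent 1, river 12
min |a| on river = 5

5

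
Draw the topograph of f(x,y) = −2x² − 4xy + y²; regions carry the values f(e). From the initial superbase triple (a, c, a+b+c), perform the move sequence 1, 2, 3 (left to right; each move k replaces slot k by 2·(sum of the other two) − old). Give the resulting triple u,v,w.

start (-2,1,-5) = (f(1,0),f(0,1),f(1,1))
replace slot 1: 2·(1+(-5)) − (-2) = -6 → (-6,1,-5)
replace slot 2: 2·((-6)+(-5)) − 1 = -23 → (-6,-23,-5)
replace slot 3: 2·((-6)+(-23)) − (-5) = -53 → (-6,-23,-53)

-6,-23,-53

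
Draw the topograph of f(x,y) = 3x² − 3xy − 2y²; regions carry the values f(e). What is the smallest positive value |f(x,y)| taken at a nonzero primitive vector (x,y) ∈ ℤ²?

descent: ρ → (-2,3,3)  [lands on river]
river: ρ → (3,3,-2)
river: ρ → (-2,5,1)
river: ρ → (1,5,-2)
closes: descent 1, river 4
min |a| on river = 1

1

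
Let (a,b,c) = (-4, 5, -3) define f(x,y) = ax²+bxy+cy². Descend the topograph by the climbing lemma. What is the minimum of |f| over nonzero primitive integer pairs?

translate: b→3 (≡-5 mod 8), so (4,-5,3)→(4,3,2)
flip: (4,3,2)→(2,-3,4)
translate: b→1 (≡-3 mod 4), so (2,-3,4)→(2,1,3)
reduced (well bottom): (2,1,3) with a≤c, −a<b≤a
well minimum |f| = |-2| = 2 (negative-definite)

2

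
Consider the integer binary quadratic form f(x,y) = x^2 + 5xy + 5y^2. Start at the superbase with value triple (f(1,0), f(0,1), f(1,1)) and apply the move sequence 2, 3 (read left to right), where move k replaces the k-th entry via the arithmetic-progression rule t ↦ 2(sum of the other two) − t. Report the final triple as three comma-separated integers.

start (1,5,11) = (f(1,0),f(0,1),f(1,1))
replace slot 2: 2·(1+11) − 5 = 19 → (1,19,11)
replace slot 3: 2·(1+19) − 11 = 29 → (1,19,29)

1,19,29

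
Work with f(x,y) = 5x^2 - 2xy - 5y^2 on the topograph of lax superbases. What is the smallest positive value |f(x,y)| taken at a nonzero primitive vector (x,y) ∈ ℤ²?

descent: ρ → (-5,2,5)  [lands on river]
river: ρ → (5,8,-2)
river: ρ → (-2,8,5)
river: ρ → (5,2,-5)
river: ρ → (-5,8,2)
river: ρ → (2,8,-5)
closes: descent 1, river 6
min |a| on river = 2

2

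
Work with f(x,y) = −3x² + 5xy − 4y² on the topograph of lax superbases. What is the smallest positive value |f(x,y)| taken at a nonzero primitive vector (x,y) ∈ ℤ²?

translate: b→1 (≡-5 mod 6), so (3,-5,4)→(3,1,2)
flip: (3,1,2)→(2,-1,3)
reduced (well bottom): (2,-1,3) with a≤c, −a<b≤a
well minimum |f| = |-2| = 2 (negative-definite)

2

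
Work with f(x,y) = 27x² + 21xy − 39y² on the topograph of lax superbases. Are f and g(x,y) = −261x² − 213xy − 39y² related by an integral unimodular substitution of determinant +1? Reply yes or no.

D₁ = 4653, D₂ = 4653
river cycle of f (length 10): (-39, 57, 9), (9, 51, -57), (-57, 63, 3), (3, 63, -57), (-57, 51, 9), (9, 57, -39), (-39, 21, 27), (27, 33, -33), (-33, 33, 27), (27, 21, -39)
river cycle of g (length 10): (-39, 57, 9), (9, 51, -57), (-57, 63, 3), (3, 63, -57), (-57, 51, 9), (9, 57, -39), (-39, 21, 27), (27, 33, -33), (-33, 33, 27), (27, 21, -39)
cycles coincide ⇒ equivalent

yes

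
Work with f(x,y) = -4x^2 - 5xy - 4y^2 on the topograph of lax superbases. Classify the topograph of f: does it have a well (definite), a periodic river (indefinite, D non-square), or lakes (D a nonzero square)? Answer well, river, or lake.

D = b²−4ac = (-5)² − 4·(-4)·(-4) = -39
D < 0 ⇒ definite ⇒ every region one sign ⇒ single well

well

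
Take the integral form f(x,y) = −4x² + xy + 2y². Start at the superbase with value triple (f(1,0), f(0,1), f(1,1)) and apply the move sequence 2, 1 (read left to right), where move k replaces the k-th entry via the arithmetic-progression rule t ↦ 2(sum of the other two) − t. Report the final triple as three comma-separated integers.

start (-4,2,-1) = (f(1,0),f(0,1),f(1,1))
replace slot 2: 2·((-4)+(-1)) − 2 = -12 → (-4,-12,-1)
replace slot 1: 2·((-12)+(-1)) − (-4) = -22 → (-22,-12,-1)

-22,-12,-1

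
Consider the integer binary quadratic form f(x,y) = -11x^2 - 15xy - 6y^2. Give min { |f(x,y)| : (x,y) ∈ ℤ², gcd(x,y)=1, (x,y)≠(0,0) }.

translate: b→-7 (≡15 mod 22), so (11,15,6)→(11,-7,2)
flip: (11,-7,2)→(2,7,11)
translate: b→-1 (≡7 mod 4), so (2,7,11)→(2,-1,5)
reduced (well bottom): (2,-1,5) with a≤c, −a<b≤a
well minimum |f| = |-2| = 2 (negative-definite)

2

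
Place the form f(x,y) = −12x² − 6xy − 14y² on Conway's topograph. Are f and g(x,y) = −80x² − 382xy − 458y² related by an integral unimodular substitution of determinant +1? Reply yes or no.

D₁ = -636, D₂ = -636
f is negative-definite; reduce −f:
−f: reduced (well bottom): (12,6,14) with a≤c, −a<b≤a
flip sign back: reduced form of f is (-12,-6,-14)
g is negative-definite; reduce −g:
−g: translate: b→62 (≡382 mod 160), so (80,382,458)→(80,62,14)
−g: flip: (80,62,14)→(14,-62,80)
−g: translate: b→-6 (≡-62 mod 28), so (14,-62,80)→(14,-6,12)
−g: flip: (14,-6,12)→(12,6,14)
−g: reduced (well bottom): (12,6,14) with a≤c, −a<b≤a
flip sign back: reduced form of g is (-12,-6,-14)
reduced forms (-12, -6, -14) vs (-12, -6, -14) ⇒ equivalent

yes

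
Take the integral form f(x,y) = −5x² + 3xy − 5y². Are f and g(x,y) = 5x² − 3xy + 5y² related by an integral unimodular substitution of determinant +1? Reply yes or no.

D₁ = -91, D₂ = -91
f is negative-definite; reduce −f:
−f: flip: (5,-3,5)→(5,3,5)
−f: reduced (well bottom): (5,3,5) with a≤c, −a<b≤a
flip sign back: reduced form of f is (-5,-3,-5)
g: flip: (5,-3,5)→(5,3,5)
g: reduced (well bottom): (5,3,5) with a≤c, −a<b≤a
reduced forms (-5, -3, -5) vs (5, 3, 5) ⇒ inequivalent

no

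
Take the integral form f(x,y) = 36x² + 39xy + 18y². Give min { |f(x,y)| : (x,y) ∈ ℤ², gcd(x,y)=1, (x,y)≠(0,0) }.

translate: b→-33 (≡39 mod 72), so (36,39,18)→(36,-33,15)
flip: (36,-33,15)→(15,33,36)
translate: b→3 (≡33 mod 30), so (15,33,36)→(15,3,18)
reduced (well bottom): (15,3,18) with a≤c, −a<b≤a
well minimum = a = 15

15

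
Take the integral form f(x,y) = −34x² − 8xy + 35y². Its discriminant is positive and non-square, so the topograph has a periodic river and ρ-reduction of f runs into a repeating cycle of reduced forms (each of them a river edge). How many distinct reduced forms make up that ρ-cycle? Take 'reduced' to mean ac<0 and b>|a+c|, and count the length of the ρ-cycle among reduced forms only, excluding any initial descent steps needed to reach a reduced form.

D = 4824, ⌊√D⌋ = 69
descent: ρ → (35,8,-34)  [lands on river]
river: ρ → (-34,60,9)
river: ρ → (9,66,-13)
river: ρ → (-13,64,14)
river: ρ → (14,48,-45)
river: ρ → (-45,42,17)
river: ρ → (17,60,-18)
river: ρ → (-18,48,35)
river: ρ → (35,22,-31)
river: ρ → (-31,40,26)
river: ρ → (26,64,-7)
river: ρ → (-7,62,35)
ρ-cycle length = 12 (tail of 1 descent step not counted)

12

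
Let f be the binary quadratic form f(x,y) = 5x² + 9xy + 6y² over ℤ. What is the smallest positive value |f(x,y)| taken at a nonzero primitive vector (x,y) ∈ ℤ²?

translate: b→-1 (≡9 mod 10), so (5,9,6)→(5,-1,2)
flip: (5,-1,2)→(2,1,5)
reduced (well bottom): (2,1,5) with a≤c, −a<b≤a
well minimum = a = 2

2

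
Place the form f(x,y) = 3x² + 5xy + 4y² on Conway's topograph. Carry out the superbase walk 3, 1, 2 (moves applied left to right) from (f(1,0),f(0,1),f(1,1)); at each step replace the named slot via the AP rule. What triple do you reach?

start (3,4,12) = (f(1,0),f(0,1),f(1,1))
replace slot 3: 2·(3+4) − 12 = 2 → (3,4,2)
replace slot 1: 2·(4+2) − 3 = 9 → (9,4,2)
replace slot 2: 2·(9+2) − 4 = 18 → (9,18,2)

9,18,2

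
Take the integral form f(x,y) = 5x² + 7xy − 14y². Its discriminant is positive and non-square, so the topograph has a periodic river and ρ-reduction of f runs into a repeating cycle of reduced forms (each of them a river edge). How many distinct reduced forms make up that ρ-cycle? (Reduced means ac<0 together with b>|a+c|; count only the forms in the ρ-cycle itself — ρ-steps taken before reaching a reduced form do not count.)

D = 329, ⌊√D⌋ = 18
descent: ρ → (-14,-7,5)
descent: ρ → (5,17,-2)  [lands on river]
river: ρ → (-2,15,13)
river: ρ → (13,11,-4)
river: ρ → (-4,13,10)
river: ρ → (10,7,-7)
river: ρ → (-7,7,10)
river: ρ → (10,13,-4)
river: ρ → (-4,11,13)
river: ρ → (13,15,-2)
river: ρ → (-2,17,5)
river: ρ → (5,13,-8)
river: ρ → (-8,3,10)
river: ρ → (10,17,-1)
river: ρ → (-1,17,10)
river: ρ → (10,3,-8)
river: ρ → (-8,13,5)
ρ-cycle length = 16 (tail of 2 descent steps not counted)

16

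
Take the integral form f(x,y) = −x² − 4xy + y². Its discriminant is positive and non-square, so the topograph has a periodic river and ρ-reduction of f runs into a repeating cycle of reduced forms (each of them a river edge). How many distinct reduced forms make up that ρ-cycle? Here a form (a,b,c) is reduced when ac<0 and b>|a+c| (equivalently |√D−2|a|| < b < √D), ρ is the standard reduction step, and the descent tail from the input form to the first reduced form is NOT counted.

D = 20, ⌊√D⌋ = 4
descent: ρ → (1,4,-1)  [lands on river]
river: ρ → (-1,4,1)
ρ-cycle length = 2 (tail of 1 descent step not counted)

2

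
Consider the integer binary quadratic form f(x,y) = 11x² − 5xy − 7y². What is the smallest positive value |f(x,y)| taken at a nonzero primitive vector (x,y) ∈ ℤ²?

descent: ρ → (-7,5,11)  [lands on river]
river: ρ → (11,17,-1)
river: ρ → (-1,17,11)
river: ρ → (11,5,-7)
river: ρ → (-7,9,9)
river: ρ → (9,9,-7)
closes: descent 1, river 6
min |a| on river = 1

1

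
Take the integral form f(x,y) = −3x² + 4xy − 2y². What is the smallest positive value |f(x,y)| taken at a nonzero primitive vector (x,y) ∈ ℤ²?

translate: b→2 (≡-4 mod 6), so (3,-4,2)→(3,2,1)
flip: (3,2,1)→(1,-2,3)
translate: b→0 (≡-2 mod 2), so (1,-2,3)→(1,0,2)
reduced (well bottom): (1,0,2) with a≤c, −a<b≤a
well minimum |f| = |-1| = 1 (negative-definite)

1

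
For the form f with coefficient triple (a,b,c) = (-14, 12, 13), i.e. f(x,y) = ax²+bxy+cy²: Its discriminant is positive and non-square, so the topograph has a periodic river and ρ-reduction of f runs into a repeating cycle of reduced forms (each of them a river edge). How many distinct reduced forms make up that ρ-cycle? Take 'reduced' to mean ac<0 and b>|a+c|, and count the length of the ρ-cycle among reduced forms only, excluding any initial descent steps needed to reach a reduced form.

D = 872, ⌊√D⌋ = 29
river: ρ → (13,14,-13)
river: ρ → (-13,12,14)
river: ρ → (14,16,-11)
river: ρ → (-11,28,2)
river: ρ → (2,28,-11)
river: ρ → (-11,16,14)
river: ρ → (14,12,-13)
river: ρ → (-13,14,13)
river: ρ → (13,12,-14)
river: ρ → (-14,16,11)
river: ρ → (11,28,-2)
river: ρ → (-2,28,11)
river: ρ → (11,16,-14)
river: ρ → (-14,12,13)
ρ-cycle length = 14 (tail of 0 descent steps not counted)

14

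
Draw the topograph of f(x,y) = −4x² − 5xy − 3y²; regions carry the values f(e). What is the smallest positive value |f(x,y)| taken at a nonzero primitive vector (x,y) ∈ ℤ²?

translate: b→-3 (≡5 mod 8), so (4,5,3)→(4,-3,2)
flip: (4,-3,2)→(2,3,4)
translate: b→-1 (≡3 mod 4), so (2,3,4)→(2,-1,3)
reduced (well bottom): (2,-1,3) with a≤c, −a<b≤a
well minimum |f| = |-2| = 2 (negative-definite)

2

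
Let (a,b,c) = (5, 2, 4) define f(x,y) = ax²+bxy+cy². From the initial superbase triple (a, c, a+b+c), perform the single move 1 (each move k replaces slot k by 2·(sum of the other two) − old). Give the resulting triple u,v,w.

start (5,4,11) = (f(1,0),f(0,1),f(1,1))
replace slot 1: 2·(4+11) − 5 = 25 → (25,4,11)

25,4,11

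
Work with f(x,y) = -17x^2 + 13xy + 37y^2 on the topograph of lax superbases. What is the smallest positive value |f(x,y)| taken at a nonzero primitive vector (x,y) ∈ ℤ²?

descent: ρ → (37,-13,-17)
descent: ρ → (-17,47,7)  [lands on river]
river: ρ → (7,51,-3)
river: ρ → (-3,51,7)
river: ρ → (7,47,-17)
river: ρ → (-17,21,33)
river: ρ → (33,45,-5)
river: ρ → (-5,45,33)
river: ρ → (33,21,-17)
closes: descent 2, river 8
min |a| on river = 3

3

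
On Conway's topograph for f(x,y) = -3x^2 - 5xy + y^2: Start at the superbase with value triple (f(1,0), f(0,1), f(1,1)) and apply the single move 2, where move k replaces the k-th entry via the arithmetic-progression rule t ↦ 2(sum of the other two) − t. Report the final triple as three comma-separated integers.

start (-3,1,-7) = (f(1,0),f(0,1),f(1,1))
replace slot 2: 2·((-3)+(-7)) − 1 = -21 → (-3,-21,-7)

-3,-21,-7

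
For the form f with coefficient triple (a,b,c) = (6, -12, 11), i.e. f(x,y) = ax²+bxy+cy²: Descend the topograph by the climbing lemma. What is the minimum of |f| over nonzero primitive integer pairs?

translate: b→0 (≡-12 mod 12), so (6,-12,11)→(6,0,5)
flip: (6,0,5)→(5,0,6)
reduced (well bottom): (5,0,6) with a≤c, −a<b≤a
well minimum = a = 5

5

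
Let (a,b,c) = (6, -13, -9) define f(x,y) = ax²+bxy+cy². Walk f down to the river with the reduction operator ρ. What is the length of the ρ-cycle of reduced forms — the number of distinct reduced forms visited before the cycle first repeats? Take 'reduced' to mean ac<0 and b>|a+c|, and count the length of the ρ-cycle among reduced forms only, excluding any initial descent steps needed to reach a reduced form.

D = 385, ⌊√D⌋ = 19
descent: ρ → (-9,13,6)  [lands on river]
river: ρ → (6,11,-11)
river: ρ → (-11,11,6)
river: ρ → (6,13,-9)
river: ρ → (-9,5,10)
river: ρ → (10,15,-4)
river: ρ → (-4,17,6)
river: ρ → (6,19,-1)
river: ρ → (-1,19,6)
river: ρ → (6,17,-4)
river: ρ → (-4,15,10)
river: ρ → (10,5,-9)
ρ-cycle length = 12 (tail of 1 descent step not counted)

12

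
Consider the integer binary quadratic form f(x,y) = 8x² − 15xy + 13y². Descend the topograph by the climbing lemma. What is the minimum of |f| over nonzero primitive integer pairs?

translate: b→1 (≡-15 mod 16), so (8,-15,13)→(8,1,6)
flip: (8,1,6)→(6,-1,8)
reduced (well bottom): (6,-1,8) with a≤c, −a<b≤a
well minimum = a = 6

6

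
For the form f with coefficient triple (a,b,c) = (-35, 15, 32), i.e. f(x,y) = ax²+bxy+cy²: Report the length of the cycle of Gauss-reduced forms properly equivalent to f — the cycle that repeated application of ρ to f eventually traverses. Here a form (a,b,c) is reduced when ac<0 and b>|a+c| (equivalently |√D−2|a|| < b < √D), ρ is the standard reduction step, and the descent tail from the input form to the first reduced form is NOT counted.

D = 4705, ⌊√D⌋ = 68
river: ρ → (32,49,-18)
river: ρ → (-18,59,17)
river: ρ → (17,43,-42)
river: ρ → (-42,41,18)
river: ρ → (18,67,-3)
river: ρ → (-3,65,40)
river: ρ → (40,15,-28)
river: ρ → (-28,41,27)
river: ρ → (27,67,-2)
river: ρ → (-2,65,60)
river: ρ → (60,55,-7)
river: ρ → (-7,57,52)
river: ρ → (52,47,-12)
river: ρ → (-12,49,48)
river: ρ → (48,47,-13)
river: ρ → (-13,57,28)
river: ρ → (28,55,-15)
river: ρ → (-15,65,8)
river: ρ → (8,63,-23)
river: ρ → (-23,29,42)
river: ρ → (42,55,-10)
river: ρ → (-10,65,12)
river: ρ → (12,55,-35)
river: ρ → (-35,15,32)
ρ-cycle length = 24 (tail of 0 descent steps not counted)

24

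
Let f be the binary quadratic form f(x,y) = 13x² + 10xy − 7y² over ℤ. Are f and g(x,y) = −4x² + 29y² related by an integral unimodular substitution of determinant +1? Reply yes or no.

D₁ = 464, D₂ = 464
river cycle of f (length 10): (-7, 18, 5), (5, 12, -16), (-16, 20, 1), (1, 20, -16), (-16, 12, 5), (5, 18, -7), (-7, 10, 13), (13, 16, -4), (-4, 16, 13), (13, 10, -7)
river cycle of g (length 10): (-4, 16, 13), (13, 10, -7), (-7, 18, 5), (5, 12, -16), (-16, 20, 1), (1, 20, -16), (-16, 12, 5), (5, 18, -7), (-7, 10, 13), (13, 16, -4)
cycles coincide ⇒ equivalent

yes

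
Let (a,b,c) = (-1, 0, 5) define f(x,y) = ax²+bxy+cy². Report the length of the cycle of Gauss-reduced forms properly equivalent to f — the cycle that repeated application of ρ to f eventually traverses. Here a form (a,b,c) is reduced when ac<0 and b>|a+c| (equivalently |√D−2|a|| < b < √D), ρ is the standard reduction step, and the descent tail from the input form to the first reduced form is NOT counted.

D = 20, ⌊√D⌋ = 4
descent: ρ → (5,0,-1)
descent: ρ → (-1,4,1)  [lands on river]
river: ρ → (1,4,-1)
ρ-cycle length = 2 (tail of 2 descent steps not counted)

2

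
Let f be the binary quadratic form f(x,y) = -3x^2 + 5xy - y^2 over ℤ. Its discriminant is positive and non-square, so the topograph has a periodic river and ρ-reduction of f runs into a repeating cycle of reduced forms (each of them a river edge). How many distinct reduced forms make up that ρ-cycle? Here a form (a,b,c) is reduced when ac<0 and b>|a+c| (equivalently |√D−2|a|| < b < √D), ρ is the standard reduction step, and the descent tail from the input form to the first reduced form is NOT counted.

D = 13, ⌊√D⌋ = 3
descent: ρ → (-1,3,1)  [lands on river]
river: ρ → (1,3,-1)
ρ-cycle length = 2 (tail of 1 descent step not counted)

2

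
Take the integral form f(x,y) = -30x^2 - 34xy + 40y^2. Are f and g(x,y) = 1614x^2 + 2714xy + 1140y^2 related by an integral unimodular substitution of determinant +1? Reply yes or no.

D₁ = 5956, D₂ = 5956
river cycle of f (length 46): (40, 34, -30), (-30, 26, 44), (44, 62, -12), (-12, 58, 54), (54, 50, -16), (-16, 46, 60), (60, 74, -2), (-2, 74, 60), (60, 46, -16), (-16, 50, 54), … (36 more)
river cycle of g (length 46): (40, 34, -30), (-30, 26, 44), (44, 62, -12), (-12, 58, 54), (54, 50, -16), (-16, 46, 60), (60, 74, -2), (-2, 74, 60), (60, 46, -16), (-16, 50, 54), … (36 more)
cycles coincide ⇒ equivalent

yes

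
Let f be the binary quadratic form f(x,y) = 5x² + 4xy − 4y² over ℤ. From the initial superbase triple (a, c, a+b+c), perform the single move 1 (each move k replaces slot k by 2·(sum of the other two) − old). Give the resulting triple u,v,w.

start (5,-4,5) = (f(1,0),f(0,1),f(1,1))
replace slot 1: 2·((-4)+5) − 5 = -3 → (-3,-4,5)

-3,-4,5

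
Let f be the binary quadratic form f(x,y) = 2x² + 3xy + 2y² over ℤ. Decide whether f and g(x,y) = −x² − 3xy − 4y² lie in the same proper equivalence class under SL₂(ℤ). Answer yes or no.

D₁ = -7, D₂ = -7
f: translate: b→-1 (≡3 mod 4), so (2,3,2)→(2,-1,1)
f: flip: (2,-1,1)→(1,1,2)
f: reduced (well bottom): (1,1,2) with a≤c, −a<b≤a
g is negative-definite; reduce −g:
−g: translate: b→1 (≡3 mod 2), so (1,3,4)→(1,1,2)
−g: reduced (well bottom): (1,1,2) with a≤c, −a<b≤a
flip sign back: reduced form of g is (-1,-1,-2)
reduced forms (1, 1, 2) vs (-1, -1, -2) ⇒ inequivalent

no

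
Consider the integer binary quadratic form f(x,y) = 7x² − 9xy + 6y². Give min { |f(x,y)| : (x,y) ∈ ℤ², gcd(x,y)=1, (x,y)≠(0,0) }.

translate: b→5 (≡-9 mod 14), so (7,-9,6)→(7,5,4)
flip: (7,5,4)→(4,-5,7)
translate: b→3 (≡-5 mod 8), so (4,-5,7)→(4,3,6)
reduced (well bottom): (4,3,6) with a≤c, −a<b≤a
well minimum = a = 4

4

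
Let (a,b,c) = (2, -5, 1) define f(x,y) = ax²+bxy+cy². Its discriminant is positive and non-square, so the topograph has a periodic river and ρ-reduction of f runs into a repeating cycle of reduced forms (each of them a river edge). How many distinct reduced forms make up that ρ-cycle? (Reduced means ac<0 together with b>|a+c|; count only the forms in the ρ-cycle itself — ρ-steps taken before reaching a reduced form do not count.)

D = 17, ⌊√D⌋ = 4
descent: ρ → (1,3,-2)  [lands on river]
river: ρ → (-2,1,2)
river: ρ → (2,3,-1)
river: ρ → (-1,3,2)
river: ρ → (2,1,-2)
river: ρ → (-2,3,1)
ρ-cycle length = 6 (tail of 1 descent step not counted)

6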